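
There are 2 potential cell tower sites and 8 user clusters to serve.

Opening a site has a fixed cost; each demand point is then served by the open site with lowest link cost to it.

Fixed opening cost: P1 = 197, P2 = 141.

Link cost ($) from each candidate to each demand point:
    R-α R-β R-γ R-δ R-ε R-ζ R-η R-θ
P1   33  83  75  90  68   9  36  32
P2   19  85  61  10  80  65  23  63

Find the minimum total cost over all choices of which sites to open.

547

Open {P2}: assign each demand point to its cheapest open site.
  R-α→P2 19, R-β→P2 85, R-γ→P2 61, R-δ→P2 10, R-ε→P2 80, R-ζ→P2 65, R-η→P2 23, R-θ→P2 63
  link cost 406, fixed 141 → total 547.
Compare {P1}: link cost 426 + fixed 197 = 623.
Compare {P1, P2}: link cost 305 + fixed 338 = 643.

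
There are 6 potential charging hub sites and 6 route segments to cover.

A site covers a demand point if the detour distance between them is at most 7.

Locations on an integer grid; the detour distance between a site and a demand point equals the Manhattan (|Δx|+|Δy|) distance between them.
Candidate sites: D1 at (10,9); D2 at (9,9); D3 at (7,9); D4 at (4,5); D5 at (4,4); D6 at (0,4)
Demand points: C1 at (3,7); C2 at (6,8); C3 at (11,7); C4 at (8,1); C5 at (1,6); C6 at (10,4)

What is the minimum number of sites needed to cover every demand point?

Coverage sets (demand points within 7 of each site):
  D1: {C2, C3, C6}
  D2: {C2, C3, C6}
  D3: {C1, C2, C3}
  D4: {C1, C2, C5, C6}
  D5: {C1, C2, C4, C5, C6}
  D6: {C1, C5}
No single site covers all 6 demand points.
But {D1, D5} covers everything, so the minimum is 2.

2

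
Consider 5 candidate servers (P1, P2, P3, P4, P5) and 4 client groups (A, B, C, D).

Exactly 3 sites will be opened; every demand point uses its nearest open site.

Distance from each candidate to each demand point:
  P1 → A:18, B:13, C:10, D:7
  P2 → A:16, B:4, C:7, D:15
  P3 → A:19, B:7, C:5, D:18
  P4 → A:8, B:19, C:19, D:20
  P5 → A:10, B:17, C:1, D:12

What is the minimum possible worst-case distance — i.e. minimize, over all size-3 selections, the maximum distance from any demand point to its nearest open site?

8

Open {P1, P2, P4}.
  Farthest demand point is A at distance 8 (to P4); all others are ≤ 8.
With {P1, P3, P4} the worst case is 8.
With {P1, P2, P5} the worst case is 10.
No size-3 selection achieves below 8.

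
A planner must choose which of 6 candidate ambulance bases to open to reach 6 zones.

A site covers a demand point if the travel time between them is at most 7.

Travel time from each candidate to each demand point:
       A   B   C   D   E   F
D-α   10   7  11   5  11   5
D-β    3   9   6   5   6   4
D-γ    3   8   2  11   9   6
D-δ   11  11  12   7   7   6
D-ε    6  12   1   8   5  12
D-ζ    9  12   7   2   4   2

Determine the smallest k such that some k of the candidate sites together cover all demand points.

2

Coverage sets (demand points within 7 of each site):
  D-α: {B, D, F}
  D-β: {A, C, D, E, F}
  D-γ: {A, C, F}
  D-δ: {D, E, F}
  D-ε: {A, C, E}
  D-ζ: {C, D, E, F}
No single site covers all 6 demand points.
But {D-α, D-β} covers everything, so the minimum is 2.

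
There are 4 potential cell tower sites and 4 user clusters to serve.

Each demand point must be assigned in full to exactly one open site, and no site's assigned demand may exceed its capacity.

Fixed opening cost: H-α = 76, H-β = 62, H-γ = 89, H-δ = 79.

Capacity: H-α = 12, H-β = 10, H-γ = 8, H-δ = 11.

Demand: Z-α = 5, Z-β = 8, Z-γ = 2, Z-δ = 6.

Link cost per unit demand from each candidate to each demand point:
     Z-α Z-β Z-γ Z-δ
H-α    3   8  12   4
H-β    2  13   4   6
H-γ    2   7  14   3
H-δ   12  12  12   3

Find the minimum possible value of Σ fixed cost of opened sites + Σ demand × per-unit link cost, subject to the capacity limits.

289

Open {H-α, H-β}; cheapest assignment that respects the capacities:
  H-α (cap 12, load 11): Z-α, Z-δ — cost 5×3 + 6×4 = 39
  H-β (cap 10, load 10): Z-β, Z-γ — cost 8×13 + 2×4 = 112
  Shipping 151, fixed 138 → total 289.
  Any other capacity-feasible assignment to {H-α, H-β} ships for at least 151.
Compare {H-α, H-δ}: its best feasible assignment gives total 314.
Compare {H-α, H-β, H-δ}: its best feasible assignment gives total 317.
Every other set of open sites that can feasibly serve all demand totals ≥ 314 even under its best assignment. Minimum: 289.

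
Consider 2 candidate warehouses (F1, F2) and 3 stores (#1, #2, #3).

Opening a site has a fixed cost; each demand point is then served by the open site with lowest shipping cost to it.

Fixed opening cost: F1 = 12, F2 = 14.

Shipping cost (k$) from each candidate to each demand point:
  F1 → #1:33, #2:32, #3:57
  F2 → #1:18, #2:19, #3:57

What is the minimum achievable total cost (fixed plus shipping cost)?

Open {F2}: assign each demand point to its cheapest open site.
  #1→F2 18, #2→F2 19, #3→F2 57
  shipping cost 94, fixed 14 → total 108.
Compare {F1, F2}: shipping cost 94 + fixed 26 = 120.
Compare {F1}: shipping cost 122 + fixed 12 = 134.

108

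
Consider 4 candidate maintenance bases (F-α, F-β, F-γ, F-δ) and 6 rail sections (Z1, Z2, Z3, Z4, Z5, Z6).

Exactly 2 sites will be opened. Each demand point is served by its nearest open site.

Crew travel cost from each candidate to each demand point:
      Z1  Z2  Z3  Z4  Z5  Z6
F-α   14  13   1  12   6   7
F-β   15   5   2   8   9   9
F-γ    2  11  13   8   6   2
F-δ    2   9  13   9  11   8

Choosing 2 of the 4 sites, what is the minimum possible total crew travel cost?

25

Open {F-β, F-γ}.
  Z1→F-γ 2, Z2→F-β 5, Z3→F-β 2, Z4→F-β 8, Z5→F-γ 6, Z6→F-γ 2  ⇒ total 25.
Compare {F-α, F-γ}: total 30.
Compare {F-α, F-δ}: total 34.
No size-2 selection does better; minimum is 25.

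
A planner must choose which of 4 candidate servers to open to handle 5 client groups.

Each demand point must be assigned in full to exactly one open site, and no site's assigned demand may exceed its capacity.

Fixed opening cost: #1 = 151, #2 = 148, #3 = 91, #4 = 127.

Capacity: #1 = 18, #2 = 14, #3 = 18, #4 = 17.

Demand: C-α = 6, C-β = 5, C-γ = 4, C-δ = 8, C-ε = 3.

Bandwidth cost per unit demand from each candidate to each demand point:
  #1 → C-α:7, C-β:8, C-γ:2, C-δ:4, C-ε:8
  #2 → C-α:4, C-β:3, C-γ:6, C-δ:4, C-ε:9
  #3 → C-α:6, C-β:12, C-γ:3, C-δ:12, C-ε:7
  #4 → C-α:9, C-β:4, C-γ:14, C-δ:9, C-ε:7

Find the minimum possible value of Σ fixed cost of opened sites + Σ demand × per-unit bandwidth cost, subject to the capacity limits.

355

Open {#2, #3}; cheapest assignment that respects the capacities:
  #2 (cap 14, load 13): C-β, C-δ — cost 5×3 + 8×4 = 47
  #3 (cap 18, load 13): C-α, C-γ, C-ε — cost 6×6 + 4×3 + 3×7 = 69
  Shipping 116, fixed 239 → total 355.
  Any other capacity-feasible assignment to {#2, #3} ships for at least 116.
Compare {#1, #3}: its best feasible assignment gives total 379.
Compare {#3, #4}: its best feasible assignment gives total 379.
Every other set of open sites that can feasibly serve all demand totals ≥ 379 even under its best assignment. Minimum: 355.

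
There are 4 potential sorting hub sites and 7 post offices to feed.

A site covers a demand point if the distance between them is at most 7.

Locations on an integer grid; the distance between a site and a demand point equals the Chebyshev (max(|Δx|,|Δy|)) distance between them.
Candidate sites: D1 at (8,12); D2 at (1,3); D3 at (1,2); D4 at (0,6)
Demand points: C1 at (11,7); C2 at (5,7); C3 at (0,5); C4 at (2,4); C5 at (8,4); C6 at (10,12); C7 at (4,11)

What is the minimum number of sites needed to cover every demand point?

2

Coverage sets (demand points within 7 of each site):
  D1: {C1, C2, C6, C7}
  D2: {C2, C3, C4, C5}
  D3: {C2, C3, C4, C5}
  D4: {C2, C3, C4, C7}
No single site covers all 7 demand points.
But {D1, D2} covers everything, so the minimum is 2.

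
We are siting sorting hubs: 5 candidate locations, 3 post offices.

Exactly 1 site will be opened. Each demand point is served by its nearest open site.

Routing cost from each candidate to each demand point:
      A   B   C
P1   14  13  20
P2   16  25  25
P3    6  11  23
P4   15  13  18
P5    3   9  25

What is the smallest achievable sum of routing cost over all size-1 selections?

37

Open {P5}.
  A→P5 3, B→P5 9, C→P5 25  ⇒ total 37.
Compare {P3}: total 40.
Compare {P4}: total 46.
No size-1 selection does better; minimum is 37.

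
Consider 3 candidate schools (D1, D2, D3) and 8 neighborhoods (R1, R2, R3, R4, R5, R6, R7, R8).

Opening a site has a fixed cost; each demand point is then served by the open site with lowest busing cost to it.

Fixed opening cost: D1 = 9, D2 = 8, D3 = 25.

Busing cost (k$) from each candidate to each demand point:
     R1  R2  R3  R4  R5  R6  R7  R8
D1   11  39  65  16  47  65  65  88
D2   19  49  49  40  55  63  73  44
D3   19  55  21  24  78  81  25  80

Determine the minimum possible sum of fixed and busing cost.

308

Open {D1, D2, D3}: assign each demand point to its cheapest open site.
  R1→D1 11, R2→D1 39, R3→D3 21, R4→D1 16, R5→D1 47, R6→D2 63, R7→D3 25, R8→D2 44
  busing cost 266, fixed 42 → total 308.
Compare {D2, D3}: busing cost 300 + fixed 33 = 333.
Compare {D1, D3}: busing cost 304 + fixed 34 = 338.
Compare {D1, D2}: busing cost 334 + fixed 17 = 351.
All other subsets cost ≥ 333. Minimum total cost: 308.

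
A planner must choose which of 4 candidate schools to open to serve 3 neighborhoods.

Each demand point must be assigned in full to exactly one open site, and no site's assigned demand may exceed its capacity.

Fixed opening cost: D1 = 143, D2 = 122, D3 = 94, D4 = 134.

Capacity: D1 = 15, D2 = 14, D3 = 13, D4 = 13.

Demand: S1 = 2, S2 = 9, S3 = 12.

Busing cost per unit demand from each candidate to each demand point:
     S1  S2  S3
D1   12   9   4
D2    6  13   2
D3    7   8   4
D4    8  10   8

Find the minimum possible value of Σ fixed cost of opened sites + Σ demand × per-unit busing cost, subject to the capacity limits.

324

Open {D2, D3}; cheapest assignment that respects the capacities:
  D2 (cap 14, load 14): S1, S3 — cost 2×6 + 12×2 = 36
  D3 (cap 13, load 9): S2 — cost 9×8 = 72
  Shipping 108, fixed 216 → total 324.
  Any other capacity-feasible assignment to {D2, D3} ships for at least 108.
Compare {D1, D3}: its best feasible assignment gives total 371.
Compare {D1, D2}: its best feasible assignment gives total 382.
Every other set of open sites that can feasibly serve all demand totals ≥ 371 even under its best assignment. Minimum: 324.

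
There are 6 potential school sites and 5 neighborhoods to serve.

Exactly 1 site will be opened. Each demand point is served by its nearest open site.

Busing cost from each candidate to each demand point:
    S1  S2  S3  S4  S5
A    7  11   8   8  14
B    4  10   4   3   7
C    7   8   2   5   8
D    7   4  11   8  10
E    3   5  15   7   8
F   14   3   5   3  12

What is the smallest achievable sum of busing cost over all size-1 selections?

28

Open {B}.
  S1→B 4, S2→B 10, S3→B 4, S4→B 3, S5→B 7  ⇒ total 28.
Compare {C}: total 30.
Compare {F}: total 37.
No size-1 selection does better; minimum is 28.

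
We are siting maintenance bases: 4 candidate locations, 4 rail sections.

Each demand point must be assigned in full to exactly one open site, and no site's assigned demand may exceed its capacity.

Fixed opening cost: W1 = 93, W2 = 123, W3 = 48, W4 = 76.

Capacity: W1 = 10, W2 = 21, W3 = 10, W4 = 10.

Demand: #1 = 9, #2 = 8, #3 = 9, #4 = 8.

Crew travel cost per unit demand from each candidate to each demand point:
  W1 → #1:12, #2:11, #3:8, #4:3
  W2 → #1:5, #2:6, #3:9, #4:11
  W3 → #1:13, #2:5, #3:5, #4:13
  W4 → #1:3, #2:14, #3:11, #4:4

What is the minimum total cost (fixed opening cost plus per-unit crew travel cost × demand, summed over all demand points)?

Open {W2, W3, W4}; cheapest assignment that respects the capacities:
  W2 (cap 21, load 17): #1, #2 — cost 9×5 + 8×6 = 93
  W3 (cap 10, load 9): #3 — cost 9×5 = 45
  W4 (cap 10, load 8): #4 — cost 8×4 = 32
  Shipping 170, fixed 247 → total 417.
  Any other capacity-feasible assignment to {W2, W3, W4} ships for at least 170.
Compare {W1, W2, W3}: its best feasible assignment gives total 426.
Compare {W1, W2, W4}: its best feasible assignment gives total 472.
Every other set of open sites that can feasibly serve all demand totals ≥ 426 even under its best assignment. Minimum: 417.

417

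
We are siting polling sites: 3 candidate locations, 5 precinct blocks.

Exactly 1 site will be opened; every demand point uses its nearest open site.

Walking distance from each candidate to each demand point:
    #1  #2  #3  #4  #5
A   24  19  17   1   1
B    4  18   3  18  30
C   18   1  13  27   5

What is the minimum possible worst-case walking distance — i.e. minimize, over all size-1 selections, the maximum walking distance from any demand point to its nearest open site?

Open {A}.
  Farthest demand point is #1 at walking distance 24 (to A); all others are ≤ 24.
With {C} the worst case is 27.
With {B} the worst case is 30.
No size-1 selection achieves below 24.

24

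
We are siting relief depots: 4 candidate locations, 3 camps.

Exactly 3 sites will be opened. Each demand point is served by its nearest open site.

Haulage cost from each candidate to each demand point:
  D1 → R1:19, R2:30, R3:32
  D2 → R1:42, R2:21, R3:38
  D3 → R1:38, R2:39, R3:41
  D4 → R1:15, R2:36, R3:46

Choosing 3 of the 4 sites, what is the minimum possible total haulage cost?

68

Open {D1, D2, D4}.
  R1→D4 15, R2→D2 21, R3→D1 32  ⇒ total 68.
Compare {D1, D2, D3}: total 72.
Compare {D2, D3, D4}: total 74.
No size-3 selection does better; minimum is 68.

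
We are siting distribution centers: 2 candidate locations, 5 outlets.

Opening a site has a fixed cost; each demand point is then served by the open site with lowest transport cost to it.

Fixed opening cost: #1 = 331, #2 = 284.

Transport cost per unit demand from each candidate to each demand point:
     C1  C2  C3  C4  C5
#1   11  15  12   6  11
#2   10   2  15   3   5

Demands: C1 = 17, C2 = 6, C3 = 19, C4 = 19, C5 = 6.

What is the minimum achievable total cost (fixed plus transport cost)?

838

Open {#2}: assign each demand point to its cheapest open site.
  C1→#2 17×10=170, C2→#2 6×2=12, C3→#2 19×15=285, C4→#2 19×3=57, C5→#2 6×5=30
  transport cost 554, fixed 284 → total 838.
Compare {#1}: transport cost 685 + fixed 331 = 1016.
Compare {#1, #2}: transport cost 497 + fixed 615 = 1112.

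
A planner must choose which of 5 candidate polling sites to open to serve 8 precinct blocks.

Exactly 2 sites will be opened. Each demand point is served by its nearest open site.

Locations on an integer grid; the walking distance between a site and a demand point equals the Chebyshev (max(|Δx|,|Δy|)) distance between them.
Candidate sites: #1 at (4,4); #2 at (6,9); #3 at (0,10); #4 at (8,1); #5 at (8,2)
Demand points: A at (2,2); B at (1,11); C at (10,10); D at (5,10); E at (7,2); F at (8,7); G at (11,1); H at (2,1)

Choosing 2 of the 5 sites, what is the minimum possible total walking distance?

27

Open {#1, #2}.
  A→#1 2, B→#2 5, C→#2 4, D→#2 1, E→#1 3, F→#2 2, G→#1 7, H→#1 3  ⇒ total 27.
Compare {#2, #4}: total 28.
Compare {#2, #5}: total 28.
No size-2 selection does better; minimum is 27.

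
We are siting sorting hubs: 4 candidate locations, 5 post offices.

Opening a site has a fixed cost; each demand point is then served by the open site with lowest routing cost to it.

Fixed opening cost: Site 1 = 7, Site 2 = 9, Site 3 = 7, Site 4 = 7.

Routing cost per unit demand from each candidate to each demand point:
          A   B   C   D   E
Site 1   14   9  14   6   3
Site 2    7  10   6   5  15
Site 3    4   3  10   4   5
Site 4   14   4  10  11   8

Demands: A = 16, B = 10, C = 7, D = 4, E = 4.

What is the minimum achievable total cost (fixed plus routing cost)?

Open {Site 1, Site 2, Site 3}: assign each demand point to its cheapest open site.
  A→Site 3 16×4=64, B→Site 3 10×3=30, C→Site 2 7×6=42, D→Site 3 4×4=16, E→Site 1 4×3=12
  routing cost 164, fixed 23 → total 187.
Compare {Site 2, Site 3}: routing cost 172 + fixed 16 = 188.
Compare {Site 1, Site 2, Site 3, Site 4}: routing cost 164 + fixed 30 = 194.
Compare {Site 2, Site 3, Site 4}: routing cost 172 + fixed 23 = 195.
All other subsets cost ≥ 188. Minimum total cost: 187.

187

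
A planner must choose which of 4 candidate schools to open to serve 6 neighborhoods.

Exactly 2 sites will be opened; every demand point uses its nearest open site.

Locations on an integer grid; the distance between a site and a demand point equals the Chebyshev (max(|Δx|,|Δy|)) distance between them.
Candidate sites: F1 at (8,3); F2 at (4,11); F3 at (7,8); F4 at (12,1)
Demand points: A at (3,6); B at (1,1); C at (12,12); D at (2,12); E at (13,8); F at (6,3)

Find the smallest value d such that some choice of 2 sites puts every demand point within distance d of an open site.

Open {F1, F3}.
  Farthest demand point is B at distance 7 (to F1); all others are ≤ 7.
With {F2, F3} the worst case is 7.
With {F3, F4} the worst case is 7.
No size-2 selection achieves below 7.

7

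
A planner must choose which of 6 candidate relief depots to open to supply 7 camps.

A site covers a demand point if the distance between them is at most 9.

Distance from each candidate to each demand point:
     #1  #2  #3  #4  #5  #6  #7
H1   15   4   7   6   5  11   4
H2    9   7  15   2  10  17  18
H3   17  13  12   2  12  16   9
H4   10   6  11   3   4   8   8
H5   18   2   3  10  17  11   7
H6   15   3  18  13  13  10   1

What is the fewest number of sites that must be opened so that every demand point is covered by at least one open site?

3

Coverage sets (demand points within 9 of each site):
  H1: {#2, #3, #4, #5, #7}
  H2: {#1, #2, #4}
  H3: {#4, #7}
  H4: {#2, #4, #5, #6, #7}
  H5: {#2, #3, #7}
  H6: {#2, #7}
No 2 sites suffice: every size-2 union leaves at least one demand point uncovered.
But {H1, H2, H4} covers everything, so the minimum is 3.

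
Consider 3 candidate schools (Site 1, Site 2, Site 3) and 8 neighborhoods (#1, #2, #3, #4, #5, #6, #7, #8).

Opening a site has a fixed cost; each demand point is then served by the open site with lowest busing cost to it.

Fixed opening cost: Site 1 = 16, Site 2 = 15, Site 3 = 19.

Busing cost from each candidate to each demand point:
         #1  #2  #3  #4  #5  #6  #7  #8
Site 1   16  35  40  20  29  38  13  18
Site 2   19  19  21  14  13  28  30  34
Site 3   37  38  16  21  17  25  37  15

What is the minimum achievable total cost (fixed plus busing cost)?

Open {Site 1, Site 2}: assign each demand point to its cheapest open site.
  #1→Site 1 16, #2→Site 2 19, #3→Site 2 21, #4→Site 2 14, #5→Site 2 13, #6→Site 2 28, #7→Site 1 13, #8→Site 1 18
  busing cost 142, fixed 31 → total 173.
Compare {Site 1, Site 2, Site 3}: busing cost 131 + fixed 50 = 181.
Compare {Site 2, Site 3}: busing cost 151 + fixed 34 = 185.
Compare {Site 1, Site 3}: busing cost 157 + fixed 35 = 192.
All other subsets cost ≥ 181. Minimum total cost: 173.

173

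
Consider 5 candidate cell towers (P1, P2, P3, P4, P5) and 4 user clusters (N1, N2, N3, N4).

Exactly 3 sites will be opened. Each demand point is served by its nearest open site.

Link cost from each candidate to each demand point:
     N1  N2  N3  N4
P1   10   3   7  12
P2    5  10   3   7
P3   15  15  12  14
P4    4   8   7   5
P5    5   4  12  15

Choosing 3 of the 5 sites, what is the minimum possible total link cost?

15

Open {P1, P2, P4}.
  N1→P4 4, N2→P1 3, N3→P2 3, N4→P4 5  ⇒ total 15.
Compare {P2, P4, P5}: total 16.
Compare {P1, P2, P3}: total 18.
No size-3 selection does better; minimum is 15.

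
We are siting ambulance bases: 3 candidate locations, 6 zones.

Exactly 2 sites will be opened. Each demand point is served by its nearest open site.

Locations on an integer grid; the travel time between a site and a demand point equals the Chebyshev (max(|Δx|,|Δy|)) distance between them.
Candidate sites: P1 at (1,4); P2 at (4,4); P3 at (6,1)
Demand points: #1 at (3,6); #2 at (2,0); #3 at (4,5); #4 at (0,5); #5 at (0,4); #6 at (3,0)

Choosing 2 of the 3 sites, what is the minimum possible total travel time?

Open {P1, P2}.
  #1→P1 2, #2→P1 4, #3→P2 1, #4→P1 1, #5→P1 1, #6→P1 4  ⇒ total 13.
Compare {P1, P3}: total 14.
Compare {P2, P3}: total 18.

13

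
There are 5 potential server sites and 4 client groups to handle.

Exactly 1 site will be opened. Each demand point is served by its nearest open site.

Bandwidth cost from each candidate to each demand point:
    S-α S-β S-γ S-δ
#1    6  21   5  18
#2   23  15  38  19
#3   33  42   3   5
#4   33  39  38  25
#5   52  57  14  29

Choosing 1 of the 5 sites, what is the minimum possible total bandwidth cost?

50

Open {#1}.
  S-α→#1 6, S-β→#1 21, S-γ→#1 5, S-δ→#1 18  ⇒ total 50.
Compare {#3}: total 83.
Compare {#2}: total 95.
No size-1 selection does better; minimum is 50.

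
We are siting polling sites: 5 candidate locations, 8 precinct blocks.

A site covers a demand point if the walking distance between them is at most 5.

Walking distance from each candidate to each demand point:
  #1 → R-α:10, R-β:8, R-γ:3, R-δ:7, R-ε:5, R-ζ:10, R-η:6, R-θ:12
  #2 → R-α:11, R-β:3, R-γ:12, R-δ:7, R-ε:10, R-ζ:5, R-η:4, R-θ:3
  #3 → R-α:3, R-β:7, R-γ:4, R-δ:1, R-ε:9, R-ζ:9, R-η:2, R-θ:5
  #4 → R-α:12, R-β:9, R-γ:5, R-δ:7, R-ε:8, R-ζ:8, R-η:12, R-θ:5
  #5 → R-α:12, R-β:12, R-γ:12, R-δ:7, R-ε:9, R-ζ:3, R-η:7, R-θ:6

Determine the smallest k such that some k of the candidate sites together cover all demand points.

Coverage sets (demand points within 5 of each site):
  #1: {R-γ, R-ε}
  #2: {R-β, R-ζ, R-η, R-θ}
  #3: {R-α, R-γ, R-δ, R-η, R-θ}
  #4: {R-γ, R-θ}
  #5: {R-ζ}
No 2 sites suffice: every size-2 union leaves at least one demand point uncovered.
But {#1, #2, #3} covers everything, so the minimum is 3.

3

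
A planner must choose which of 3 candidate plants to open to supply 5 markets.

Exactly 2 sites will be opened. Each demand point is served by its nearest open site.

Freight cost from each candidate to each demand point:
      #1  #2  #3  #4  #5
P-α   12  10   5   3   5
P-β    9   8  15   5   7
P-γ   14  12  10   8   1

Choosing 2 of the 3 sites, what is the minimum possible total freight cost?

30

Open {P-α, P-β}.
  #1→P-β 9, #2→P-β 8, #3→P-α 5, #4→P-α 3, #5→P-α 5  ⇒ total 30.
Compare {P-α, P-γ}: total 31.
Compare {P-β, P-γ}: total 33.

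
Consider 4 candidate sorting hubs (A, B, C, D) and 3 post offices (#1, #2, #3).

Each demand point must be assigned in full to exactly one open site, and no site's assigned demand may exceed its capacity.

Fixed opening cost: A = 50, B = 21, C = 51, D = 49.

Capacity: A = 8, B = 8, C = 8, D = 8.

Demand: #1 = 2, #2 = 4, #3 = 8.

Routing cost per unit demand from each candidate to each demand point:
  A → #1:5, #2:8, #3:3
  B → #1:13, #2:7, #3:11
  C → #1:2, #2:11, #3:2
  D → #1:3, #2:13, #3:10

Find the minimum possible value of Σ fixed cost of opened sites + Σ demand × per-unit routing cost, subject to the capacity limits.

Open {B, C}; cheapest assignment that respects the capacities:
  B (cap 8, load 6): #1, #2 — cost 2×13 + 4×7 = 54
  C (cap 8, load 8): #3 — cost 8×2 = 16
  Shipping 70, fixed 72 → total 142.
  Any other capacity-feasible assignment to {B, C} ships for at least 70.
Compare {A, B}: its best feasible assignment gives total 149.
Compare {A, C}: its best feasible assignment gives total 159.
Every other set of open sites that can feasibly serve all demand totals ≥ 149 even under its best assignment. Minimum: 142.

142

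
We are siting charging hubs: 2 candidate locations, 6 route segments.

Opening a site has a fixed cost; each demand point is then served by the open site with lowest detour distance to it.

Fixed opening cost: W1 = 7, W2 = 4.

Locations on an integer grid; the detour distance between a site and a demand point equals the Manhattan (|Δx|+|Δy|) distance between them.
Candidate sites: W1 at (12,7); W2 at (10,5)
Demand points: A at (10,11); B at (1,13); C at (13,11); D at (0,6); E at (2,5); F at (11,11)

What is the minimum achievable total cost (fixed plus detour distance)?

Open {W2}: assign each demand point to its cheapest open site.
  A→W2 6, B→W2 17, C→W2 9, D→W2 11, E→W2 8, F→W2 7
  detour distance 58, fixed 4 → total 62.
Compare {W1, W2}: detour distance 52 + fixed 11 = 63.
Compare {W1}: detour distance 58 + fixed 7 = 65.

62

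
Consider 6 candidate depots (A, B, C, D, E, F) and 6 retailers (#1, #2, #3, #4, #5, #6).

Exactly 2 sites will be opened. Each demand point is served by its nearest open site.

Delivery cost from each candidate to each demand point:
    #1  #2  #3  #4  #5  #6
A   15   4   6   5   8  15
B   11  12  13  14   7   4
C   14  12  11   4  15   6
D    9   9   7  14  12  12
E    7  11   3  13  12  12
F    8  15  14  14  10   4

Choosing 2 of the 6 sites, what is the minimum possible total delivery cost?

Open {A, F}.
  #1→F 8, #2→A 4, #3→A 6, #4→A 5, #5→A 8, #6→F 4  ⇒ total 35.
Compare {A, B}: total 37.
Compare {A, E}: total 39.
No size-2 selection does better; minimum is 35.

35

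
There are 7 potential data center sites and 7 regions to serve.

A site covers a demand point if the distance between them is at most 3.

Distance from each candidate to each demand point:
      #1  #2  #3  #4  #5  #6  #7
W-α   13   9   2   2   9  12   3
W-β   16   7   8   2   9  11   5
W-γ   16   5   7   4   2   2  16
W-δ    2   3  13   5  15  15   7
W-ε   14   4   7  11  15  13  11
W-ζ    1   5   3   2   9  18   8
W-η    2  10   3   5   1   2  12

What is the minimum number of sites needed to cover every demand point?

Coverage sets (demand points within 3 of each site):
  W-α: {#3, #4, #7}
  W-β: {#4}
  W-γ: {#5, #6}
  W-δ: {#1, #2}
  W-ε: {}
  W-ζ: {#1, #3, #4}
  W-η: {#1, #3, #5, #6}
No 2 sites suffice: every size-2 union leaves at least one demand point uncovered.
But {W-α, W-γ, W-δ} covers everything, so the minimum is 3.

3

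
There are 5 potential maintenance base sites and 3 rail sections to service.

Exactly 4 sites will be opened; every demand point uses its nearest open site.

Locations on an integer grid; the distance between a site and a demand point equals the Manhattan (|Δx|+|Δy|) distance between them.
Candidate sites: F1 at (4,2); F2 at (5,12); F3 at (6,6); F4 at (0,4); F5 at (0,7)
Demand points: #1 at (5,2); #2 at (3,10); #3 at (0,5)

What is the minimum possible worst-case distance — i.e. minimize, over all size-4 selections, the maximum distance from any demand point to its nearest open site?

4

Open {F1, F2, F3, F4}.
  Farthest demand point is #2 at distance 4 (to F2); all others are ≤ 4.
With {F1, F2, F3, F5} the worst case is 4.
With {F1, F2, F4, F5} the worst case is 4.
No size-4 selection achieves below 4.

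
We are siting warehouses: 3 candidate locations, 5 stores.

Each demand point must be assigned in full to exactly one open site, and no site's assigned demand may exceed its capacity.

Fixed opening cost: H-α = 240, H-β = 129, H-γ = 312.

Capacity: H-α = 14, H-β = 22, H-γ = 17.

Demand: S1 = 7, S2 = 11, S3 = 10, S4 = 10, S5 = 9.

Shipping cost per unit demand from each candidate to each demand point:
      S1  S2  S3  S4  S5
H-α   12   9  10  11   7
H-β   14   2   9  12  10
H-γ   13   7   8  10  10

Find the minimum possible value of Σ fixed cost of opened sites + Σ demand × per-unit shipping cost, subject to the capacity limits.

Open {H-α, H-β, H-γ}; cheapest assignment that respects the capacities:
  H-α (cap 14, load 9): S5 — cost 9×7 = 63
  H-β (cap 22, load 21): S2, S3 — cost 11×2 + 10×9 = 112
  H-γ (cap 17, load 17): S1, S4 — cost 7×13 + 10×10 = 191
  Shipping 366, fixed 681 → total 1047.
  Any other capacity-feasible assignment to {H-α, H-β, H-γ} ships for at least 366.
Total demand is 47 and no other set of sites has combined capacity ≥ 47, so {H-α, H-β, H-γ} is the only feasible choice of open sites. Minimum: 1047.

1047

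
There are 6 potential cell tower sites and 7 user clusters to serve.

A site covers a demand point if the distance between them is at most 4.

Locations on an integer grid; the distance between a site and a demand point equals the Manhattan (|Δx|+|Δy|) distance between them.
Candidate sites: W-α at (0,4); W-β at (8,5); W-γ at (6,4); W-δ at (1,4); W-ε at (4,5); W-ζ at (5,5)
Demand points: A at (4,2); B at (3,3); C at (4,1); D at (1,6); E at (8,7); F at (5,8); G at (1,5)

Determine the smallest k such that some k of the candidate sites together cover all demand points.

Coverage sets (demand points within 4 of each site):
  W-α: {B, D, G}
  W-β: {E}
  W-γ: {A, B}
  W-δ: {B, D, G}
  W-ε: {A, B, C, D, F, G}
  W-ζ: {A, B, F, G}
No single site covers all 7 demand points.
But {W-β, W-ε} covers everything, so the minimum is 2.

2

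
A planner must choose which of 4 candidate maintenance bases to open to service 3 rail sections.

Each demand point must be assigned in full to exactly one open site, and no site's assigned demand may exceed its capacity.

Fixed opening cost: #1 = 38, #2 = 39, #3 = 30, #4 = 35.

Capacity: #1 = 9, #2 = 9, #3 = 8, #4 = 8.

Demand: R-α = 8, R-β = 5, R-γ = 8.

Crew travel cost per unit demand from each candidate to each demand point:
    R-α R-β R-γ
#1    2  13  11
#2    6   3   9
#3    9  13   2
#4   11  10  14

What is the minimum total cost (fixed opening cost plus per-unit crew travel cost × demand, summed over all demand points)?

Open {#1, #2, #3}; cheapest assignment that respects the capacities:
  #1 (cap 9, load 8): R-α — cost 8×2 = 16
  #2 (cap 9, load 5): R-β — cost 5×3 = 15
  #3 (cap 8, load 8): R-γ — cost 8×2 = 16
  Shipping 47, fixed 107 → total 154.
  Any other capacity-feasible assignment to {#1, #2, #3} ships for at least 47.
Compare {#1, #3, #4}: its best feasible assignment gives total 185.
Compare {#1, #2, #3, #4}: its best feasible assignment gives total 189.
Every other set of open sites that can feasibly serve all demand totals ≥ 185 even under its best assignment. Minimum: 154.

154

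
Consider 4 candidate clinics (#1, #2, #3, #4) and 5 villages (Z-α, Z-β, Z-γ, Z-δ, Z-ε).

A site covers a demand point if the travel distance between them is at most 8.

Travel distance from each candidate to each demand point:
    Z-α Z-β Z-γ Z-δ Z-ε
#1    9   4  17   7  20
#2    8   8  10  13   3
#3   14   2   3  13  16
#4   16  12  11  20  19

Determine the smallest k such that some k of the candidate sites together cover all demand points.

3

Coverage sets (demand points within 8 of each site):
  #1: {Z-β, Z-δ}
  #2: {Z-α, Z-β, Z-ε}
  #3: {Z-β, Z-γ}
  #4: {}
No 2 sites suffice: every size-2 union leaves at least one demand point uncovered.
But {#1, #2, #3} covers everything, so the minimum is 3.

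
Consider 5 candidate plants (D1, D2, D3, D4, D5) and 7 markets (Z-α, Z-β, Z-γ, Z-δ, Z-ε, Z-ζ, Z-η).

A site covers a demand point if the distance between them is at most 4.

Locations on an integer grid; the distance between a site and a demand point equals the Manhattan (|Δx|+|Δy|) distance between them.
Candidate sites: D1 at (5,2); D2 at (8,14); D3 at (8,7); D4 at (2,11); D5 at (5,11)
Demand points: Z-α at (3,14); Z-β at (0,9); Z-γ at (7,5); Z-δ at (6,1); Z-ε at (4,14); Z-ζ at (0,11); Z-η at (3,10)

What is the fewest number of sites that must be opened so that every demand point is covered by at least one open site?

4

Coverage sets (demand points within 4 of each site):
  D1: {Z-δ}
  D2: {Z-ε}
  D3: {Z-γ}
  D4: {Z-α, Z-β, Z-ζ, Z-η}
  D5: {Z-ε, Z-η}
No 3 sites suffice: every size-3 union leaves at least one demand point uncovered.
But {D1, D2, D3, D4} covers everything, so the minimum is 4.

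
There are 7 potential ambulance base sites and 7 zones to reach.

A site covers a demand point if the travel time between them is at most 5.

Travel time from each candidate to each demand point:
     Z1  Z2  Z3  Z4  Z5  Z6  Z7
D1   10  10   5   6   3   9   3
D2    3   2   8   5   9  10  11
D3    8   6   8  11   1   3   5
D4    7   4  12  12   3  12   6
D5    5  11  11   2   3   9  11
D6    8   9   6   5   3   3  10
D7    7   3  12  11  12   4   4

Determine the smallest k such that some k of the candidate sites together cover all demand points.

Coverage sets (demand points within 5 of each site):
  D1: {Z3, Z5, Z7}
  D2: {Z1, Z2, Z4}
  D3: {Z5, Z6, Z7}
  D4: {Z2, Z5}
  D5: {Z1, Z4, Z5}
  D6: {Z4, Z5, Z6}
  D7: {Z2, Z6, Z7}
No 2 sites suffice: every size-2 union leaves at least one demand point uncovered.
But {D1, D2, D3} covers everything, so the minimum is 3.

3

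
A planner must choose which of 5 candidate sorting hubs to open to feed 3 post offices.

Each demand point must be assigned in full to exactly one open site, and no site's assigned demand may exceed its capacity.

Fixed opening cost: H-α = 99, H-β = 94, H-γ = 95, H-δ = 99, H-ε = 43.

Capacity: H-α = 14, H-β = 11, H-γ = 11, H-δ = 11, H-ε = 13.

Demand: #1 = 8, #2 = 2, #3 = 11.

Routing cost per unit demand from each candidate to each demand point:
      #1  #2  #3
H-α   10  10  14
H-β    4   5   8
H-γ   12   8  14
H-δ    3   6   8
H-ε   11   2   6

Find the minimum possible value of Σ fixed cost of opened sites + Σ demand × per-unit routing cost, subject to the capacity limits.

Open {H-δ, H-ε}; cheapest assignment that respects the capacities:
  H-δ (cap 11, load 8): #1 — cost 8×3 = 24
  H-ε (cap 13, load 13): #2, #3 — cost 2×2 + 11×6 = 70
  Shipping 94, fixed 142 → total 236.
  Any other capacity-feasible assignment to {H-δ, H-ε} ships for at least 94.
Compare {H-β, H-ε}: its best feasible assignment gives total 239.
Compare {H-α, H-ε}: its best feasible assignment gives total 292.
Every other set of open sites that can feasibly serve all demand totals ≥ 239 even under its best assignment. Minimum: 236.

236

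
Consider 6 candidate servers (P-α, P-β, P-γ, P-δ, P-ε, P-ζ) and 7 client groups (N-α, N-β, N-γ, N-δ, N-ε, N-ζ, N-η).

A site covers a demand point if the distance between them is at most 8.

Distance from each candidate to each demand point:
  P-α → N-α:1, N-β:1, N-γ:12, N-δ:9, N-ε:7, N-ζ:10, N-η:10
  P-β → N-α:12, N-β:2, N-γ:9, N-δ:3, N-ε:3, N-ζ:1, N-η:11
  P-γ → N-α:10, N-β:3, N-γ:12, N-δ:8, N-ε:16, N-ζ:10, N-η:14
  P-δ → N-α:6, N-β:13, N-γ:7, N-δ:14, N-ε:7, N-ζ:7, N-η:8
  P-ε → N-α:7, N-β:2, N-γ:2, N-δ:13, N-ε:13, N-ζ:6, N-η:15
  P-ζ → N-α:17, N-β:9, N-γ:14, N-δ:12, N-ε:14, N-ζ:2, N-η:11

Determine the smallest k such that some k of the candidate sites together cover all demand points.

Coverage sets (demand points within 8 of each site):
  P-α: {N-α, N-β, N-ε}
  P-β: {N-β, N-δ, N-ε, N-ζ}
  P-γ: {N-β, N-δ}
  P-δ: {N-α, N-γ, N-ε, N-ζ, N-η}
  P-ε: {N-α, N-β, N-γ, N-ζ}
  P-ζ: {N-ζ}
No single site covers all 7 demand points.
But {P-β, P-δ} covers everything, so the minimum is 2.

2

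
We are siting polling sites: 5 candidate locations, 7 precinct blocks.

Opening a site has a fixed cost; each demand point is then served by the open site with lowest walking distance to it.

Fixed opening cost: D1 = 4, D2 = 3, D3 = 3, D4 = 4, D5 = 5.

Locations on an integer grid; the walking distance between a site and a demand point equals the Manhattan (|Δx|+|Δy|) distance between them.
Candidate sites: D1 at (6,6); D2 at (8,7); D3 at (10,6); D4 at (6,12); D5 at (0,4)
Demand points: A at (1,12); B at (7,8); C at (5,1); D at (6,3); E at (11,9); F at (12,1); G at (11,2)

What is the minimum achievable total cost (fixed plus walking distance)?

44

Open {D1, D3, D4}: assign each demand point to its cheapest open site.
  A→D4 5, B→D1 3, C→D1 6, D→D1 3, E→D3 4, F→D3 7, G→D3 5
  walking distance 33, fixed 11 → total 44.
Compare {D1, D3}: walking distance 39 + fixed 7 = 46.
Compare {D1, D2, D3, D4}: walking distance 32 + fixed 14 = 46.
Compare {D1, D2, D3}: walking distance 38 + fixed 10 = 48.
All other subsets cost ≥ 46. Minimum total cost: 44.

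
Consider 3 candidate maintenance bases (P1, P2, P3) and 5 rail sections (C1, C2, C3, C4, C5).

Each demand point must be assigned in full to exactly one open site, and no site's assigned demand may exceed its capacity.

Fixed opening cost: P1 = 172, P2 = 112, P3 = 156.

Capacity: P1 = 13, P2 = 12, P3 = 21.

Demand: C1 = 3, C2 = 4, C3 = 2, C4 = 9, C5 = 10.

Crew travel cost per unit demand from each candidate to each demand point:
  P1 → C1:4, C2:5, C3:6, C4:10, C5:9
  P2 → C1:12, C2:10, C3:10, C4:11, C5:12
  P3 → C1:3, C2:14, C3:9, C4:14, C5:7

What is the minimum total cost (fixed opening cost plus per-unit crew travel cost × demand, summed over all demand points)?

Open {P2, P3}; cheapest assignment that respects the capacities:
  P2 (cap 12, load 9): C4 — cost 9×11 = 99
  P3 (cap 21, load 19): C1, C2, C3, C5 — cost 3×3 + 4×14 + 2×9 + 10×7 = 153
  Shipping 252, fixed 268 → total 520.
  Any other capacity-feasible assignment to {P2, P3} ships for at least 252.
Compare {P1, P3}: its best feasible assignment gives total 535.
Compare {P1, P2, P3}: its best feasible assignment gives total 647.
Every other set of open sites that can feasibly serve all demand totals ≥ 535 even under its best assignment. Minimum: 520.

520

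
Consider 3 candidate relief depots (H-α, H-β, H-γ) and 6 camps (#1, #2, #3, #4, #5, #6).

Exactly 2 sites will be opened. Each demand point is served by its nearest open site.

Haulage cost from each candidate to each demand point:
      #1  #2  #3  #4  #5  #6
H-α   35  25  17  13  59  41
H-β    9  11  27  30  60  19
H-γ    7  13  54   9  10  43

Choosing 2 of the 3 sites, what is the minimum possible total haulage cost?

Open {H-β, H-γ}.
  #1→H-γ 7, #2→H-β 11, #3→H-β 27, #4→H-γ 9, #5→H-γ 10, #6→H-β 19  ⇒ total 83.
Compare {H-α, H-γ}: total 97.
Compare {H-α, H-β}: total 128.

83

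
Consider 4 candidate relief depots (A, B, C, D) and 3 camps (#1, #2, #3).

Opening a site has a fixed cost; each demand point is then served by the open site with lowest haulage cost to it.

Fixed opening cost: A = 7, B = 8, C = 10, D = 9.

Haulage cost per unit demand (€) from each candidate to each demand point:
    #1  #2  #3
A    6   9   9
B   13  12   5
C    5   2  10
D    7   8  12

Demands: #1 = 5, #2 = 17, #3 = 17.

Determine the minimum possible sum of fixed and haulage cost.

Open {B, C}: assign each demand point to its cheapest open site.
  #1→C 5×5=25, #2→C 17×2=34, #3→B 17×5=85
  haulage cost 144, fixed 18 → total 162.
Compare {A, B, C}: haulage cost 144 + fixed 25 = 169.
Compare {B, C, D}: haulage cost 144 + fixed 27 = 171.
Compare {A, B, C, D}: haulage cost 144 + fixed 34 = 178.
All other subsets cost ≥ 169. Minimum total cost: 162.

162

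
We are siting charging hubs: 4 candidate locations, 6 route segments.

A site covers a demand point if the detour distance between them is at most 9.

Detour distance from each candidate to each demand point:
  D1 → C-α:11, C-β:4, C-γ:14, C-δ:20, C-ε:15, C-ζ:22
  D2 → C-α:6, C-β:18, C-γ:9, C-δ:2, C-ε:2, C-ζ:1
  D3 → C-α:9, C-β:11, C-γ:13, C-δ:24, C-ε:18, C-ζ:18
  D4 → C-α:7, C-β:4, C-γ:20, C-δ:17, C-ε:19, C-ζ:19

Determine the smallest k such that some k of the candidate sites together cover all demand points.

Coverage sets (demand points within 9 of each site):
  D1: {C-β}
  D2: {C-α, C-γ, C-δ, C-ε, C-ζ}
  D3: {C-α}
  D4: {C-α, C-β}
No single site covers all 6 demand points.
But {D1, D2} covers everything, so the minimum is 2.

2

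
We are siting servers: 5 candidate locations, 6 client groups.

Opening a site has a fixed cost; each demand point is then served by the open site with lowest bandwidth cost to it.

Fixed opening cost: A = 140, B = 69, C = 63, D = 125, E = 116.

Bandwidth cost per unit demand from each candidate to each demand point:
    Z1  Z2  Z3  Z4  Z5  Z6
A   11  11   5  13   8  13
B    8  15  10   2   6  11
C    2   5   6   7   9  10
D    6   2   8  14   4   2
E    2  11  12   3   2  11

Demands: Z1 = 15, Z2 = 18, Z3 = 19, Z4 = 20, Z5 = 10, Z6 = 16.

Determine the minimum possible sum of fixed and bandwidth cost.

549

Open {B, C, D}: assign each demand point to its cheapest open site.
  Z1→C 15×2=30, Z2→D 18×2=36, Z3→C 19×6=114, Z4→B 20×2=40, Z5→D 10×4=40, Z6→D 16×2=32
  bandwidth cost 292, fixed 257 → total 549.
Compare {D, E}: bandwidth cost 330 + fixed 241 = 571.
Compare {C, D}: bandwidth cost 392 + fixed 188 = 580.
Compare {B, D}: bandwidth cost 390 + fixed 194 = 584.
All other subsets cost ≥ 571. Minimum total cost: 549.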